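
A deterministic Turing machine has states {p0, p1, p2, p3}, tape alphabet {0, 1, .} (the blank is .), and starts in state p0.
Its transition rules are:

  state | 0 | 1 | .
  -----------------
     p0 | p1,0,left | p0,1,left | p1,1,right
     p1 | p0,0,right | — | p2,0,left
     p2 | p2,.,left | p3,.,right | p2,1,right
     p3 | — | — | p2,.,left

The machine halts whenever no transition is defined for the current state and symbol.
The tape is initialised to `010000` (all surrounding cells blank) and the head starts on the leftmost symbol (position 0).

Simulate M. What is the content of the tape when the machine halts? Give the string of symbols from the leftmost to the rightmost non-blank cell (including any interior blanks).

111.0000

state=p0 head=0 tape=..[0]10000   (p0,0)→(p1,0,left)
state=p1 head=-1 tape=.[.]010000   (p1,.)→(p2,0,left)
state=p2 head=-2 tape=[.]0010000   (p2,.)→(p2,1,right)
state=p2 head=-1 tape=1[0]010000   (p2,0)→(p2,.,left)
state=p2 head=-2 tape=[1].010000   (p2,1)→(p3,.,right)
state=p3 head=-1 tape=.[.]010000   (p3,.)→(p2,.,left)
state=p2 head=-2 tape=[.].010000   (p2,.)→(p2,1,right)
state=p2 head=-1 tape=1[.]010000   (p2,.)→(p2,1,right)
state=p2 head=0 tape=11[0]10000   (p2,0)→(p2,.,left)
state=p2 head=-1 tape=1[1].10000   (p2,1)→(p3,.,right)
state=p3 head=0 tape=1.[.]10000   (p3,.)→(p2,.,left)
state=p2 head=-1 tape=1[.].10000   (p2,.)→(p2,1,right)
state=p2 head=0 tape=11[.]10000   (p2,.)→(p2,1,right)
state=p2 head=1 tape=111[1]0000   (p2,1)→(p3,.,right)
state=p3 head=2 tape=111.[0]000
The non-blank tape span at halt is 111.0000.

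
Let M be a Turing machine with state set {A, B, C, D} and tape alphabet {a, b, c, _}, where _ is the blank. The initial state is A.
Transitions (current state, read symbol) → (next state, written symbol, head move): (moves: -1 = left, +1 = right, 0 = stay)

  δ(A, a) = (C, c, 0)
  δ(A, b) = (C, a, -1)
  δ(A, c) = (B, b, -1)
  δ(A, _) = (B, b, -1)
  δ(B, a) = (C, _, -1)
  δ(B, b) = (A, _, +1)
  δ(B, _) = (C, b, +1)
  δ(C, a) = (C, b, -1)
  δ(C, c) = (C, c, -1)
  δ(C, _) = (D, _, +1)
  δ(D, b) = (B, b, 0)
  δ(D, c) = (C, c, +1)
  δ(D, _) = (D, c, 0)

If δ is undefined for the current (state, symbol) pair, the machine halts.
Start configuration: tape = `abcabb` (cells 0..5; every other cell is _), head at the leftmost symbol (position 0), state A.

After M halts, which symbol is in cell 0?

A | _[a]bcabb   read a → write c, move 0, go to C
C | _[c]bcabb   read c → write c, move -1, go to C
C | [_]cbcabb   read _ → write _, move +1, go to D
D | _[c]bcabb   read c → write c, move +1, go to C
C | _c[b]cabb
Cell 0 holds c when M halts.

c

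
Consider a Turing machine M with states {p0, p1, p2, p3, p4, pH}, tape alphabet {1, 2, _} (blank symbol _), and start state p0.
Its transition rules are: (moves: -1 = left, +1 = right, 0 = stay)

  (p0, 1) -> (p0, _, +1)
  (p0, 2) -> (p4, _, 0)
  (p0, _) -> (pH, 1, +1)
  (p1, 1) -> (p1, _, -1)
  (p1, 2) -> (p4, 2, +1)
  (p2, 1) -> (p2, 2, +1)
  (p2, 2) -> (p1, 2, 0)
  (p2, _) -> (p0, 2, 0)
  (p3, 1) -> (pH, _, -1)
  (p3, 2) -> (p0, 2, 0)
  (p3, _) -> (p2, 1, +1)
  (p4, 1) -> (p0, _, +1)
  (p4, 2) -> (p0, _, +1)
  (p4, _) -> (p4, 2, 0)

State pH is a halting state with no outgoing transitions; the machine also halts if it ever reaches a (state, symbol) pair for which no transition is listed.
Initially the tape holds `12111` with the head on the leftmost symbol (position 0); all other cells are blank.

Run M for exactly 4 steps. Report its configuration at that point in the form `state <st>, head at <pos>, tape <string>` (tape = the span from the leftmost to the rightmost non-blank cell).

p0 | [1]2111   read 1 → write _, move +1, go to p0
p0 | _[2]111   read 2 → write _, move 0, go to p4
p4 | _[_]111   read _ → write 2, move 0, go to p4
p4 | _[2]111   read 2 → write _, move +1, go to p0
p0 | __[1]11
After 4 steps: state p0, head at 2, tape 111.

state p0, head at 2, tape 111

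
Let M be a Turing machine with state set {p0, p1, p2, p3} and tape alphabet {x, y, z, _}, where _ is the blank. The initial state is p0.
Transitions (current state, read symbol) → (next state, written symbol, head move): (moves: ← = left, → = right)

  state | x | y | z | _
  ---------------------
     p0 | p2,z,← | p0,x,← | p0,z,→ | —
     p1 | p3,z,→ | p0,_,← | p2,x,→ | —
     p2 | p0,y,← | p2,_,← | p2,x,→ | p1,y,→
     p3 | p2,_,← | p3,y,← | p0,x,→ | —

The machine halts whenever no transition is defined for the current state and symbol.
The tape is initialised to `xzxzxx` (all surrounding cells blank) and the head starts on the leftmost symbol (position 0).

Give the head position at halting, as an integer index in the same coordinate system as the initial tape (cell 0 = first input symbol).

-2

p0 | __[x]zxzxx   read x → write z, move ←, go to p2
p2 | _[_]zzxzxx   read _ → write y, move →, go to p1
p1 | _y[z]zxzxx   read z → write x, move →, go to p2
p2 | _yx[z]xzxx   read z → write x, move →, go to p2
p2 | _yxx[x]zxx   read x → write y, move ←, go to p0
p0 | _yx[x]yzxx   read x → write z, move ←, go to p2
p2 | _y[x]zyzxx   read x → write y, move ←, go to p0
p0 | _[y]yzyzxx   read y → write x, move ←, go to p0
p0 | [_]xyzyzxx
At halt the head is at cell -2.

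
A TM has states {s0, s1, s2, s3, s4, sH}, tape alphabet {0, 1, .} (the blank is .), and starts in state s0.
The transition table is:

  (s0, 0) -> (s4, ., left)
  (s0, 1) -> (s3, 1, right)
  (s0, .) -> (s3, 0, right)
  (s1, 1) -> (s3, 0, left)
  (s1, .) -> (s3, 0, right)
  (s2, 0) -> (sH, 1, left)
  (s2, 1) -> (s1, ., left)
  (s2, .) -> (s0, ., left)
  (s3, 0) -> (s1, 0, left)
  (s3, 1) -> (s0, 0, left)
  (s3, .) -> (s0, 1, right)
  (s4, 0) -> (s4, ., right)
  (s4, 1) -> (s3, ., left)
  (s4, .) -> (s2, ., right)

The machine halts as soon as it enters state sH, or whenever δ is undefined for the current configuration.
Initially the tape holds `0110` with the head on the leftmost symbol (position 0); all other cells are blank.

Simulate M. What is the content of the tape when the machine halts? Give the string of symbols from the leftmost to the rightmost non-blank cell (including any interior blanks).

00..000

state=s0 head=0 tape=...[0]110   (s0,0)→(s4,.,left)
state=s4 head=-1 tape=..[.].110   (s4,.)→(s2,.,right)
state=s2 head=0 tape=...[.]110   (s2,.)→(s0,.,left)
state=s0 head=-1 tape=..[.].110   (s0,.)→(s3,0,right)
state=s3 head=0 tape=..0[.]110   (s3,.)→(s0,1,right)
state=s0 head=1 tape=..01[1]10   (s0,1)→(s3,1,right)
state=s3 head=2 tape=..011[1]0   (s3,1)→(s0,0,left)
state=s0 head=1 tape=..01[1]00   (s0,1)→(s3,1,right)
state=s3 head=2 tape=..011[0]0   (s3,0)→(s1,0,left)
state=s1 head=1 tape=..01[1]00   (s1,1)→(s3,0,left)
state=s3 head=0 tape=..0[1]000   (s3,1)→(s0,0,left)
state=s0 head=-1 tape=..[0]0000   (s0,0)→(s4,.,left)
state=s4 head=-2 tape=.[.].0000   (s4,.)→(s2,.,right)
state=s2 head=-1 tape=..[.]0000   (s2,.)→(s0,.,left)
state=s0 head=-2 tape=.[.].0000   (s0,.)→(s3,0,right)
state=s3 head=-1 tape=.0[.]0000   (s3,.)→(s0,1,right)
state=s0 head=0 tape=.01[0]000   (s0,0)→(s4,.,left)
state=s4 head=-1 tape=.0[1].000   (s4,1)→(s3,.,left)
state=s3 head=-2 tape=.[0]..000   (s3,0)→(s1,0,left)
state=s1 head=-3 tape=[.]0..000   (s1,.)→(s3,0,right)
state=s3 head=-2 tape=0[0]..000   (s3,0)→(s1,0,left)
state=s1 head=-3 tape=[0]0..000
The non-blank tape span at halt is 00..000.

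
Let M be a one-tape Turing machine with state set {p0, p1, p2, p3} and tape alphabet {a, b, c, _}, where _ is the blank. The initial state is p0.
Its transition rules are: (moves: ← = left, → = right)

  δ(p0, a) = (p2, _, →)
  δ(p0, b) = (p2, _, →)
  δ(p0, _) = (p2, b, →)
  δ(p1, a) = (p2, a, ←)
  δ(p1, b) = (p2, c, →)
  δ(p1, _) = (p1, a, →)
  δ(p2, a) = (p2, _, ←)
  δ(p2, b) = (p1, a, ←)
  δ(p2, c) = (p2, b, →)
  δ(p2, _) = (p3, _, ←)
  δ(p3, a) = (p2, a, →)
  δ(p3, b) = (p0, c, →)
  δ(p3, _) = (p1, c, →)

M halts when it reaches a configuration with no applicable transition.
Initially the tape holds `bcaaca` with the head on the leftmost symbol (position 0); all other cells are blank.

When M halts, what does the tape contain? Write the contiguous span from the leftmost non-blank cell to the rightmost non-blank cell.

state=p0 head=0 tape=__[b]caaca   (p0,b)→(p2,_,→)
state=p2 head=1 tape=___[c]aaca   (p2,c)→(p2,b,→)
state=p2 head=2 tape=___b[a]aca   (p2,a)→(p2,_,←)
state=p2 head=1 tape=___[b]_aca   (p2,b)→(p1,a,←)
state=p1 head=0 tape=__[_]a_aca   (p1,_)→(p1,a,→)
state=p1 head=1 tape=__a[a]_aca   (p1,a)→(p2,a,←)
state=p2 head=0 tape=__[a]a_aca   (p2,a)→(p2,_,←)
state=p2 head=-1 tape=_[_]_a_aca   (p2,_)→(p3,_,←)
state=p3 head=-2 tape=[_]__a_aca   (p3,_)→(p1,c,→)
state=p1 head=-1 tape=c[_]_a_aca   (p1,_)→(p1,a,→)
state=p1 head=0 tape=ca[_]a_aca   (p1,_)→(p1,a,→)
state=p1 head=1 tape=caa[a]_aca   (p1,a)→(p2,a,←)
state=p2 head=0 tape=ca[a]a_aca   (p2,a)→(p2,_,←)
state=p2 head=-1 tape=c[a]_a_aca   (p2,a)→(p2,_,←)
state=p2 head=-2 tape=[c]__a_aca   (p2,c)→(p2,b,→)
state=p2 head=-1 tape=b[_]_a_aca   (p2,_)→(p3,_,←)
state=p3 head=-2 tape=[b]__a_aca   (p3,b)→(p0,c,→)
state=p0 head=-1 tape=c[_]_a_aca   (p0,_)→(p2,b,→)
state=p2 head=0 tape=cb[_]a_aca   (p2,_)→(p3,_,←)
state=p3 head=-1 tape=c[b]_a_aca   (p3,b)→(p0,c,→)
state=p0 head=0 tape=cc[_]a_aca   (p0,_)→(p2,b,→)
state=p2 head=1 tape=ccb[a]_aca   (p2,a)→(p2,_,←)
state=p2 head=0 tape=cc[b]__aca   (p2,b)→(p1,a,←)
state=p1 head=-1 tape=c[c]a__aca
The non-blank tape span at halt is cca__aca.

cca__aca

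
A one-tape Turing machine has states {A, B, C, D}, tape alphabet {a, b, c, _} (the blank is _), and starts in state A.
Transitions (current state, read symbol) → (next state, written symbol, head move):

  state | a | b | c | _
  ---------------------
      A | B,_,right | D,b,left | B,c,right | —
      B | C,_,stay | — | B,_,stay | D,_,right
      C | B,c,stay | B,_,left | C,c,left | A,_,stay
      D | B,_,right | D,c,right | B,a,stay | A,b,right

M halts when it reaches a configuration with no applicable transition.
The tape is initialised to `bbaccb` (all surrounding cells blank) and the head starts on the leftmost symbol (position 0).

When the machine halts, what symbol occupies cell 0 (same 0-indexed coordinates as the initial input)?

c

state=A head=0 tape=_[b]baccb   (A,b)→(D,b,left)
state=D head=-1 tape=[_]bbaccb   (D,_)→(A,b,right)
state=A head=0 tape=b[b]baccb   (A,b)→(D,b,left)
state=D head=-1 tape=[b]bbaccb   (D,b)→(D,c,right)
state=D head=0 tape=c[b]baccb   (D,b)→(D,c,right)
state=D head=1 tape=cc[b]accb   (D,b)→(D,c,right)
state=D head=2 tape=ccc[a]ccb   (D,a)→(B,_,right)
state=B head=3 tape=ccc_[c]cb   (B,c)→(B,_,stay)
state=B head=3 tape=ccc_[_]cb   (B,_)→(D,_,right)
state=D head=4 tape=ccc__[c]b   (D,c)→(B,a,stay)
state=B head=4 tape=ccc__[a]b   (B,a)→(C,_,stay)
state=C head=4 tape=ccc__[_]b   (C,_)→(A,_,stay)
state=A head=4 tape=ccc__[_]b
Cell 0 holds c when M halts.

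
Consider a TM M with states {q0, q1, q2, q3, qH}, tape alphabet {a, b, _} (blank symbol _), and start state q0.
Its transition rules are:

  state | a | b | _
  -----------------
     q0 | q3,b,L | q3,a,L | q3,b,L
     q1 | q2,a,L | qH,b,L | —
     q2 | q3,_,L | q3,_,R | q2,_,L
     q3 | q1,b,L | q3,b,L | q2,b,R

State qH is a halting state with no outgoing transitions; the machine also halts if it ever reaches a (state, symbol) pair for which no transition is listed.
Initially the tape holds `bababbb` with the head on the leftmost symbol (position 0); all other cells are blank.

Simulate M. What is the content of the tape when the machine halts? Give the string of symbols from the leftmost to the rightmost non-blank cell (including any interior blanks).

bb_b_bbbb

state=q0 head=0 tape=__[b]ababbb   (q0,b)→(q3,a,L)
state=q3 head=-1 tape=_[_]aababbb   (q3,_)→(q2,b,R)
state=q2 head=0 tape=_b[a]ababbb   (q2,a)→(q3,_,L)
state=q3 head=-1 tape=_[b]_ababbb   (q3,b)→(q3,b,L)
state=q3 head=-2 tape=[_]b_ababbb   (q3,_)→(q2,b,R)
state=q2 head=-1 tape=b[b]_ababbb   (q2,b)→(q3,_,R)
state=q3 head=0 tape=b_[_]ababbb   (q3,_)→(q2,b,R)
state=q2 head=1 tape=b_b[a]babbb   (q2,a)→(q3,_,L)
state=q3 head=0 tape=b_[b]_babbb   (q3,b)→(q3,b,L)
state=q3 head=-1 tape=b[_]b_babbb   (q3,_)→(q2,b,R)
state=q2 head=0 tape=bb[b]_babbb   (q2,b)→(q3,_,R)
state=q3 head=1 tape=bb_[_]babbb   (q3,_)→(q2,b,R)
state=q2 head=2 tape=bb_b[b]abbb   (q2,b)→(q3,_,R)
state=q3 head=3 tape=bb_b_[a]bbb   (q3,a)→(q1,b,L)
state=q1 head=2 tape=bb_b[_]bbbb
The non-blank tape span at halt is bb_b_bbbb.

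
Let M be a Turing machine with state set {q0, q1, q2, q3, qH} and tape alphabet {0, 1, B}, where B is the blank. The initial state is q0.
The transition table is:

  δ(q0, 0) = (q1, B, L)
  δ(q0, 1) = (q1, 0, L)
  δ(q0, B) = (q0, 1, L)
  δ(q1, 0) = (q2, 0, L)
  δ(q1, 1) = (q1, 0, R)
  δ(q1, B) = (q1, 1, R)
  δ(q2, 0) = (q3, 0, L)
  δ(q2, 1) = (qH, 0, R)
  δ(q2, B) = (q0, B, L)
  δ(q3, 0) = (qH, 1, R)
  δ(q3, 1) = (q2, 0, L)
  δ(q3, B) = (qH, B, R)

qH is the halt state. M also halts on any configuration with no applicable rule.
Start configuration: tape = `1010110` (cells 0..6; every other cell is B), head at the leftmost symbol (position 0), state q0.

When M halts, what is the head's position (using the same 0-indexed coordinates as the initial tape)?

q0 | B[1]010110   read 1 → write 0, move L, go to q1
q1 | [B]0010110   read B → write 1, move R, go to q1
q1 | 1[0]010110   read 0 → write 0, move L, go to q2
q2 | [1]0010110   read 1 → write 0, move R, go to qH
qH | 0[0]010110
At halt the head is at cell 0.

0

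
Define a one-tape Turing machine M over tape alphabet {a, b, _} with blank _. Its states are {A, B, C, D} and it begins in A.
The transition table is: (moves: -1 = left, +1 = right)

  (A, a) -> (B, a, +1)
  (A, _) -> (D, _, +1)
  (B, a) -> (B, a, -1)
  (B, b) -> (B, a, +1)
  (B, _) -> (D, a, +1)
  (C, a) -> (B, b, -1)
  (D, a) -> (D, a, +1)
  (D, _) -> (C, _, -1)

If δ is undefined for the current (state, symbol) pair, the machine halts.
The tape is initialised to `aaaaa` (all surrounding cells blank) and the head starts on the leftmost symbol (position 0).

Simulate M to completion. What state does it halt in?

state=A head=0 tape=__[a]aaaa_   (A,a)→(B,a,+1)
state=B head=1 tape=__a[a]aaa_   (B,a)→(B,a,-1)
state=B head=0 tape=__[a]aaaa_   (B,a)→(B,a,-1)
state=B head=-1 tape=_[_]aaaaa_   (B,_)→(D,a,+1)
state=D head=0 tape=_a[a]aaaa_   (D,a)→(D,a,+1)
state=D head=1 tape=_aa[a]aaa_   (D,a)→(D,a,+1)
state=D head=2 tape=_aaa[a]aa_   (D,a)→(D,a,+1)
state=D head=3 tape=_aaaa[a]a_   (D,a)→(D,a,+1)
state=D head=4 tape=_aaaaa[a]_   (D,a)→(D,a,+1)
state=D head=5 tape=_aaaaaa[_]   (D,_)→(C,_,-1)
state=C head=4 tape=_aaaaa[a]_   (C,a)→(B,b,-1)
state=B head=3 tape=_aaaa[a]b_   (B,a)→(B,a,-1)
state=B head=2 tape=_aaa[a]ab_   (B,a)→(B,a,-1)
state=B head=1 tape=_aa[a]aab_   (B,a)→(B,a,-1)
state=B head=0 tape=_a[a]aaab_   (B,a)→(B,a,-1)
state=B head=-1 tape=_[a]aaaab_   (B,a)→(B,a,-1)
state=B head=-2 tape=[_]aaaaab_   (B,_)→(D,a,+1)
state=D head=-1 tape=a[a]aaaab_   (D,a)→(D,a,+1)
state=D head=0 tape=aa[a]aaab_   (D,a)→(D,a,+1)
state=D head=1 tape=aaa[a]aab_   (D,a)→(D,a,+1)
state=D head=2 tape=aaaa[a]ab_   (D,a)→(D,a,+1)
state=D head=3 tape=aaaaa[a]b_   (D,a)→(D,a,+1)
state=D head=4 tape=aaaaaa[b]_
No transition is defined for (D, b); M halts in state D.

D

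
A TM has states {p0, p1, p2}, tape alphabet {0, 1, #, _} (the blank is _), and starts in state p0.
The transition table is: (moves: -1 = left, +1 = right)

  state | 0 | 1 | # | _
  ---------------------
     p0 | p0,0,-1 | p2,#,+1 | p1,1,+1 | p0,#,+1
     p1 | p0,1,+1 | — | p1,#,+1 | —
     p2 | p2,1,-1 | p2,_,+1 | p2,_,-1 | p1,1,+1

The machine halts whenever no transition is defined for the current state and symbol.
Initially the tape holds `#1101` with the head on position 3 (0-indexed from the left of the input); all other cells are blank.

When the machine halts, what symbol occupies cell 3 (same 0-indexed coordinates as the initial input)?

state=p0 head=3 tape=#11[0]1   (p0,0)→(p0,0,-1)
state=p0 head=2 tape=#1[1]01   (p0,1)→(p2,#,+1)
state=p2 head=3 tape=#1#[0]1   (p2,0)→(p2,1,-1)
state=p2 head=2 tape=#1[#]11   (p2,#)→(p2,_,-1)
state=p2 head=1 tape=#[1]_11   (p2,1)→(p2,_,+1)
state=p2 head=2 tape=#_[_]11   (p2,_)→(p1,1,+1)
state=p1 head=3 tape=#_1[1]1
Cell 3 holds 1 when M halts.

1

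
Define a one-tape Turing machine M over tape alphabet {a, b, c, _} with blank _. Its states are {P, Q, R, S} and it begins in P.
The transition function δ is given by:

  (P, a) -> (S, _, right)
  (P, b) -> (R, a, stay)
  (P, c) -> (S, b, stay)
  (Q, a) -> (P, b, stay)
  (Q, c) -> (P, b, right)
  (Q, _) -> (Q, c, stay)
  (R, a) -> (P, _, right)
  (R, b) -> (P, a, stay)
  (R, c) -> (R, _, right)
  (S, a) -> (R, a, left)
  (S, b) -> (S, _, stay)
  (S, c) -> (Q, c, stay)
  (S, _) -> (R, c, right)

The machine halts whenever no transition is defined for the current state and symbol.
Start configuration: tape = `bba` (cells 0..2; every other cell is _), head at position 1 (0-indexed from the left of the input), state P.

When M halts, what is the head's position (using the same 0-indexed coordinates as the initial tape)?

state=P head=1 tape=b[b]a__   (P,b)→(R,a,stay)
state=R head=1 tape=b[a]a__   (R,a)→(P,_,right)
state=P head=2 tape=b_[a]__   (P,a)→(S,_,right)
state=S head=3 tape=b__[_]_   (S,_)→(R,c,right)
state=R head=4 tape=b__c[_]
At halt the head is at cell 4.

4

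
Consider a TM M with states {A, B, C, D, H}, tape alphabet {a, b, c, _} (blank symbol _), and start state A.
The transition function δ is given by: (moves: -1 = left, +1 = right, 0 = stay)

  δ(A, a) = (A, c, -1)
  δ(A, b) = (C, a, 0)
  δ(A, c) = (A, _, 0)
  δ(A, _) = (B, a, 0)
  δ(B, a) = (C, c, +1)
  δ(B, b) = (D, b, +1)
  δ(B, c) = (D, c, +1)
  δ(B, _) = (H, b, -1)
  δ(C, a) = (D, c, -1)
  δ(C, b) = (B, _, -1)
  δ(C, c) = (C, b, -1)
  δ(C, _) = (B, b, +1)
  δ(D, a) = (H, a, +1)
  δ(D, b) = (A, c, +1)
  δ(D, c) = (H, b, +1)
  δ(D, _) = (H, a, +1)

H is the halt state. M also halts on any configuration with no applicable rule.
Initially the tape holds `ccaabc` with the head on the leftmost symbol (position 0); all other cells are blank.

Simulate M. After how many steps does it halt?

state=A head=0 tape=_[c]caabc   (A,c)→(A,_,0)
state=A head=0 tape=_[_]caabc   (A,_)→(B,a,0)
state=B head=0 tape=_[a]caabc   (B,a)→(C,c,+1)
state=C head=1 tape=_c[c]aabc   (C,c)→(C,b,-1)
state=C head=0 tape=_[c]baabc   (C,c)→(C,b,-1)
state=C head=-1 tape=[_]bbaabc   (C,_)→(B,b,+1)
state=B head=0 tape=b[b]baabc   (B,b)→(D,b,+1)
state=D head=1 tape=bb[b]aabc   (D,b)→(A,c,+1)
state=A head=2 tape=bbc[a]abc   (A,a)→(A,c,-1)
state=A head=1 tape=bb[c]cabc   (A,c)→(A,_,0)
state=A head=1 tape=bb[_]cabc   (A,_)→(B,a,0)
state=B head=1 tape=bb[a]cabc   (B,a)→(C,c,+1)
state=C head=2 tape=bbc[c]abc   (C,c)→(C,b,-1)
state=C head=1 tape=bb[c]babc   (C,c)→(C,b,-1)
state=C head=0 tape=b[b]bbabc   (C,b)→(B,_,-1)
state=B head=-1 tape=[b]_bbabc   (B,b)→(D,b,+1)
state=D head=0 tape=b[_]bbabc   (D,_)→(H,a,+1)
state=H head=1 tape=ba[b]babc
M halts after 17 transitions.

17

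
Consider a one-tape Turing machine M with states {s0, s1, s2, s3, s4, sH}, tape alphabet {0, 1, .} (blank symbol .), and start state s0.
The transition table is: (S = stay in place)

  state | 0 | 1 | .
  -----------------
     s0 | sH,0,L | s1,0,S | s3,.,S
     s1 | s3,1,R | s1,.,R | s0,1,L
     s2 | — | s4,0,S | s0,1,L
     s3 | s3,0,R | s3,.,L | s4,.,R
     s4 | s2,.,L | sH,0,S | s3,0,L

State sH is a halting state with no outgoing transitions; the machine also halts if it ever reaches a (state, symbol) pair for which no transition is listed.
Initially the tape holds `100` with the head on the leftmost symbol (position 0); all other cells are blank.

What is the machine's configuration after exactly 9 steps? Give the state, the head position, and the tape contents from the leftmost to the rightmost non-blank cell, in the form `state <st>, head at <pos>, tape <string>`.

state s0, head at 2, tape 1001

s0 | [1]00..   read 1 → write 0, move S, go to s1
s1 | [0]00..   read 0 → write 1, move R, go to s3
s3 | 1[0]0..   read 0 → write 0, move R, go to s3
s3 | 10[0]..   read 0 → write 0, move R, go to s3
s3 | 100[.].   read . → write ., move R, go to s4
s4 | 100.[.]   read . → write 0, move L, go to s3
s3 | 100[.]0   read . → write ., move R, go to s4
s4 | 100.[0]   read 0 → write ., move L, go to s2
s2 | 100[.].   read . → write 1, move L, go to s0
s0 | 10[0]1.
After 9 steps: state s0, head at 2, tape 1001.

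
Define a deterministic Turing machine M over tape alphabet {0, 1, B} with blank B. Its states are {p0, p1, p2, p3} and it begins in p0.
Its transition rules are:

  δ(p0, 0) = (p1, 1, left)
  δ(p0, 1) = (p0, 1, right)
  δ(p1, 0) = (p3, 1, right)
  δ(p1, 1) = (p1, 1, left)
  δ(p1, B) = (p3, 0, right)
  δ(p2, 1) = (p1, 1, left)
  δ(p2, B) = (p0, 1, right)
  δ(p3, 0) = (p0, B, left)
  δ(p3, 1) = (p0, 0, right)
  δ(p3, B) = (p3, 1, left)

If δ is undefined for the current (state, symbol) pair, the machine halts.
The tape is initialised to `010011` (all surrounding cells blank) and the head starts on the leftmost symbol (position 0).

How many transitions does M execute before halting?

state=p0 head=0 tape=B[0]10011B   (p0,0)→(p1,1,left)
state=p1 head=-1 tape=[B]110011B   (p1,B)→(p3,0,right)
state=p3 head=0 tape=0[1]10011B   (p3,1)→(p0,0,right)
state=p0 head=1 tape=00[1]0011B   (p0,1)→(p0,1,right)
state=p0 head=2 tape=001[0]011B   (p0,0)→(p1,1,left)
state=p1 head=1 tape=00[1]1011B   (p1,1)→(p1,1,left)
state=p1 head=0 tape=0[0]11011B   (p1,0)→(p3,1,right)
state=p3 head=1 tape=01[1]1011B   (p3,1)→(p0,0,right)
state=p0 head=2 tape=010[1]011B   (p0,1)→(p0,1,right)
state=p0 head=3 tape=0101[0]11B   (p0,0)→(p1,1,left)
state=p1 head=2 tape=010[1]111B   (p1,1)→(p1,1,left)
state=p1 head=1 tape=01[0]1111B   (p1,0)→(p3,1,right)
state=p3 head=2 tape=011[1]111B   (p3,1)→(p0,0,right)
state=p0 head=3 tape=0110[1]11B   (p0,1)→(p0,1,right)
state=p0 head=4 tape=01101[1]1B   (p0,1)→(p0,1,right)
state=p0 head=5 tape=011011[1]B   (p0,1)→(p0,1,right)
state=p0 head=6 tape=0110111[B]
M halts after 16 transitions.

16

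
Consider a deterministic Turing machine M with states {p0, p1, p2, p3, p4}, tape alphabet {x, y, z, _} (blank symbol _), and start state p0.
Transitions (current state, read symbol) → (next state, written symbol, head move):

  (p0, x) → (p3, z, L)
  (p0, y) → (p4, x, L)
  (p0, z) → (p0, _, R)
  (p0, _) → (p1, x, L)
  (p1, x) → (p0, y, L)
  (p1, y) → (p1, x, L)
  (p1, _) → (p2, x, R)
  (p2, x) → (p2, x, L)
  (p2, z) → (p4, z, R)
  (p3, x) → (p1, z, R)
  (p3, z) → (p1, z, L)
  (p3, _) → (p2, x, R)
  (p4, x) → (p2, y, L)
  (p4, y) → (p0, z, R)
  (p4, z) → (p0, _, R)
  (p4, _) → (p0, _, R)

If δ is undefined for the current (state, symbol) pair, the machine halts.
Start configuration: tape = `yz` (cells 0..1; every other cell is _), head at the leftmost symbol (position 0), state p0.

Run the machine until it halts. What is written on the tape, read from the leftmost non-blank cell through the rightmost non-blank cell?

xzzz

state=p0 head=0 tape=_[y]z_   (p0,y)→(p4,x,L)
state=p4 head=-1 tape=[_]xz_   (p4,_)→(p0,_,R)
state=p0 head=0 tape=_[x]z_   (p0,x)→(p3,z,L)
state=p3 head=-1 tape=[_]zz_   (p3,_)→(p2,x,R)
state=p2 head=0 tape=x[z]z_   (p2,z)→(p4,z,R)
state=p4 head=1 tape=xz[z]_   (p4,z)→(p0,_,R)
state=p0 head=2 tape=xz_[_]   (p0,_)→(p1,x,L)
state=p1 head=1 tape=xz[_]x   (p1,_)→(p2,x,R)
state=p2 head=2 tape=xzx[x]   (p2,x)→(p2,x,L)
state=p2 head=1 tape=xz[x]x   (p2,x)→(p2,x,L)
state=p2 head=0 tape=x[z]xx   (p2,z)→(p4,z,R)
state=p4 head=1 tape=xz[x]x   (p4,x)→(p2,y,L)
state=p2 head=0 tape=x[z]yx   (p2,z)→(p4,z,R)
state=p4 head=1 tape=xz[y]x   (p4,y)→(p0,z,R)
state=p0 head=2 tape=xzz[x]   (p0,x)→(p3,z,L)
state=p3 head=1 tape=xz[z]z   (p3,z)→(p1,z,L)
state=p1 head=0 tape=x[z]zz
The non-blank tape span at halt is xzzz.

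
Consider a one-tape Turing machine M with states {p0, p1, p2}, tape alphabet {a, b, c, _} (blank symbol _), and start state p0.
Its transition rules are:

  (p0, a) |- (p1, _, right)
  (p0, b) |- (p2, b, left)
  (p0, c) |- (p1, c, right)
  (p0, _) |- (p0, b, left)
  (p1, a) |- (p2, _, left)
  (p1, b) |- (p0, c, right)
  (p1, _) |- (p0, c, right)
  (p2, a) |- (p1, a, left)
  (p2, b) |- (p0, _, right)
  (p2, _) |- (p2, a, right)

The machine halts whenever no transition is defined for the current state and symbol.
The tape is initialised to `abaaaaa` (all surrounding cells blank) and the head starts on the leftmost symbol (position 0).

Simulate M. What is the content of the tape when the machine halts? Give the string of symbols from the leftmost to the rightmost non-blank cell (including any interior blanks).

state=p0 head=0 tape=[a]baaaaa   (p0,a)→(p1,_,right)
state=p1 head=1 tape=_[b]aaaaa   (p1,b)→(p0,c,right)
state=p0 head=2 tape=_c[a]aaaa   (p0,a)→(p1,_,right)
state=p1 head=3 tape=_c_[a]aaa   (p1,a)→(p2,_,left)
state=p2 head=2 tape=_c[_]_aaa   (p2,_)→(p2,a,right)
state=p2 head=3 tape=_ca[_]aaa   (p2,_)→(p2,a,right)
state=p2 head=4 tape=_caa[a]aa   (p2,a)→(p1,a,left)
state=p1 head=3 tape=_ca[a]aaa   (p1,a)→(p2,_,left)
state=p2 head=2 tape=_c[a]_aaa   (p2,a)→(p1,a,left)
state=p1 head=1 tape=_[c]a_aaa
The non-blank tape span at halt is ca_aaa.

ca_aaa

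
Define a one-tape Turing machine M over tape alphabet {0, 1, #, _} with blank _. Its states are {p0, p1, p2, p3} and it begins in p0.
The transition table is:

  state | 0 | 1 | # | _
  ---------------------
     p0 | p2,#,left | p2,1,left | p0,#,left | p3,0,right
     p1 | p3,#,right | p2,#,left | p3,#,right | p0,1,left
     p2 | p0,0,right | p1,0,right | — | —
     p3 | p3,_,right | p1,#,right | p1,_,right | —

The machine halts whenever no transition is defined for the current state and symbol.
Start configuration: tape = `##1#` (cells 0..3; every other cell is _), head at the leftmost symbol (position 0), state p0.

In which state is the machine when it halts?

p3

state=p0 head=0 tape=_[#]#1#_   (p0,#)→(p0,#,left)
state=p0 head=-1 tape=[_]##1#_   (p0,_)→(p3,0,right)
state=p3 head=0 tape=0[#]#1#_   (p3,#)→(p1,_,right)
state=p1 head=1 tape=0_[#]1#_   (p1,#)→(p3,#,right)
state=p3 head=2 tape=0_#[1]#_   (p3,1)→(p1,#,right)
state=p1 head=3 tape=0_##[#]_   (p1,#)→(p3,#,right)
state=p3 head=4 tape=0_###[_]
No transition is defined for (p3, _); M halts in state p3.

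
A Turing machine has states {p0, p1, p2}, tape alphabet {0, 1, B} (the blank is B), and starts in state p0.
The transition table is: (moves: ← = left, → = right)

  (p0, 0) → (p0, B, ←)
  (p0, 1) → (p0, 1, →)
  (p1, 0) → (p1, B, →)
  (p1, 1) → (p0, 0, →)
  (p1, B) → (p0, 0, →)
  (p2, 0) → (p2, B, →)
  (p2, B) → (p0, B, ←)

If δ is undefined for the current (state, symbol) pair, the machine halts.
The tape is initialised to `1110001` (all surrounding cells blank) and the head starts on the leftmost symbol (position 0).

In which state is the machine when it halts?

p0 | [1]110001   read 1 → write 1, move →, go to p0
p0 | 1[1]10001   read 1 → write 1, move →, go to p0
p0 | 11[1]0001   read 1 → write 1, move →, go to p0
p0 | 111[0]001   read 0 → write B, move ←, go to p0
p0 | 11[1]B001   read 1 → write 1, move →, go to p0
p0 | 111[B]001
No transition is defined for (p0, B); M halts in state p0.

p0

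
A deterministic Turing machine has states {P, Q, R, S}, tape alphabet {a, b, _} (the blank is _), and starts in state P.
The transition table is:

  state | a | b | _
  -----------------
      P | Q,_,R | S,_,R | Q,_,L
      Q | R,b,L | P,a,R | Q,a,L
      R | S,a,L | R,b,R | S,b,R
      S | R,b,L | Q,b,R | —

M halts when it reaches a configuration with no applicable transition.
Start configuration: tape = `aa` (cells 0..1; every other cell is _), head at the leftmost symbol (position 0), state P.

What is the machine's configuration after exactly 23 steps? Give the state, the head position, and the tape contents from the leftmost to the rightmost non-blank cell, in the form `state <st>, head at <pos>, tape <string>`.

state S, head at 5, tape bbbbb

state=P head=0 tape=[a]a____   (P,a)→(Q,_,R)
state=Q head=1 tape=_[a]____   (Q,a)→(R,b,L)
state=R head=0 tape=[_]b____   (R,_)→(S,b,R)
state=S head=1 tape=b[b]____   (S,b)→(Q,b,R)
state=Q head=2 tape=bb[_]___   (Q,_)→(Q,a,L)
state=Q head=1 tape=b[b]a___   (Q,b)→(P,a,R)
state=P head=2 tape=ba[a]___   (P,a)→(Q,_,R)
state=Q head=3 tape=ba_[_]__   (Q,_)→(Q,a,L)
state=Q head=2 tape=ba[_]a__   (Q,_)→(Q,a,L)
state=Q head=1 tape=b[a]aa__   (Q,a)→(R,b,L)
state=R head=0 tape=[b]baa__   (R,b)→(R,b,R)
state=R head=1 tape=b[b]aa__   (R,b)→(R,b,R)
state=R head=2 tape=bb[a]a__   (R,a)→(S,a,L)
state=S head=1 tape=b[b]aa__   (S,b)→(Q,b,R)
state=Q head=2 tape=bb[a]a__   (Q,a)→(R,b,L)
state=R head=1 tape=b[b]ba__   (R,b)→(R,b,R)
state=R head=2 tape=bb[b]a__   (R,b)→(R,b,R)
state=R head=3 tape=bbb[a]__   (R,a)→(S,a,L)
state=S head=2 tape=bb[b]a__   (S,b)→(Q,b,R)
state=Q head=3 tape=bbb[a]__   (Q,a)→(R,b,L)
state=R head=2 tape=bb[b]b__   (R,b)→(R,b,R)
state=R head=3 tape=bbb[b]__   (R,b)→(R,b,R)
state=R head=4 tape=bbbb[_]_   (R,_)→(S,b,R)
state=S head=5 tape=bbbbb[_]
After 23 steps: state S, head at 5, tape bbbbb.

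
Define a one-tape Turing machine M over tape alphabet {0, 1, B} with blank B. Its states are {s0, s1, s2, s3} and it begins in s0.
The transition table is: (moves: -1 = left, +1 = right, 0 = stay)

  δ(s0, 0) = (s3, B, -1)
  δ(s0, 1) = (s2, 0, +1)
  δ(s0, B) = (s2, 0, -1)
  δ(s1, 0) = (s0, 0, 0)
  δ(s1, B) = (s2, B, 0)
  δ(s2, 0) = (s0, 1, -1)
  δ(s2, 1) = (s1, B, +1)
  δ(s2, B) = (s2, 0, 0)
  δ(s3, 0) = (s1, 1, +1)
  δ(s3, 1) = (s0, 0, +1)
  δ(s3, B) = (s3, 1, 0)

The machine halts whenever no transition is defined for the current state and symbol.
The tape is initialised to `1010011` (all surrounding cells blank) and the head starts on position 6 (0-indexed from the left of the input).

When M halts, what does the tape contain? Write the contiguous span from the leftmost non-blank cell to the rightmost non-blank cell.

1010B101

s0 | 101001[1]B   read 1 → write 0, move +1, go to s2
s2 | 1010010[B]   read B → write 0, move 0, go to s2
s2 | 1010010[0]   read 0 → write 1, move -1, go to s0
s0 | 101001[0]1   read 0 → write B, move -1, go to s3
s3 | 10100[1]B1   read 1 → write 0, move +1, go to s0
s0 | 101000[B]1   read B → write 0, move -1, go to s2
s2 | 10100[0]01   read 0 → write 1, move -1, go to s0
s0 | 1010[0]101   read 0 → write B, move -1, go to s3
s3 | 101[0]B101   read 0 → write 1, move +1, go to s1
s1 | 1011[B]101   read B → write B, move 0, go to s2
s2 | 1011[B]101   read B → write 0, move 0, go to s2
s2 | 1011[0]101   read 0 → write 1, move -1, go to s0
s0 | 101[1]1101   read 1 → write 0, move +1, go to s2
s2 | 1010[1]101   read 1 → write B, move +1, go to s1
s1 | 1010B[1]01
The non-blank tape span at halt is 1010B101.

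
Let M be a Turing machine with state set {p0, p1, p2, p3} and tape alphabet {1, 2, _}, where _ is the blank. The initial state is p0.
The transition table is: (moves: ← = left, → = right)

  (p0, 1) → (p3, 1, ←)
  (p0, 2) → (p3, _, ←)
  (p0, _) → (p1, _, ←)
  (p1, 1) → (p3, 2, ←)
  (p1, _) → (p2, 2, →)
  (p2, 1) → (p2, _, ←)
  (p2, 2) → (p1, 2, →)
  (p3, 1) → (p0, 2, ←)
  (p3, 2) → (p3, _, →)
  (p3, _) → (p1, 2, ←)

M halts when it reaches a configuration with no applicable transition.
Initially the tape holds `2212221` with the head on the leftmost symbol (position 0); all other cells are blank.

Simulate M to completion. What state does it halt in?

p0 | __[2]212221   read 2 → write _, move ←, go to p3
p3 | _[_]_212221   read _ → write 2, move ←, go to p1
p1 | [_]2_212221   read _ → write 2, move →, go to p2
p2 | 2[2]_212221   read 2 → write 2, move →, go to p1
p1 | 22[_]212221   read _ → write 2, move →, go to p2
p2 | 222[2]12221   read 2 → write 2, move →, go to p1
p1 | 2222[1]2221   read 1 → write 2, move ←, go to p3
p3 | 222[2]22221   read 2 → write _, move →, go to p3
p3 | 222_[2]2221   read 2 → write _, move →, go to p3
p3 | 222__[2]221   read 2 → write _, move →, go to p3
p3 | 222___[2]21   read 2 → write _, move →, go to p3
p3 | 222____[2]1   read 2 → write _, move →, go to p3
p3 | 222_____[1]   read 1 → write 2, move ←, go to p0
p0 | 222____[_]2   read _ → write _, move ←, go to p1
p1 | 222___[_]_2   read _ → write 2, move →, go to p2
p2 | 222___2[_]2
No transition is defined for (p2, _); M halts in state p2.

p2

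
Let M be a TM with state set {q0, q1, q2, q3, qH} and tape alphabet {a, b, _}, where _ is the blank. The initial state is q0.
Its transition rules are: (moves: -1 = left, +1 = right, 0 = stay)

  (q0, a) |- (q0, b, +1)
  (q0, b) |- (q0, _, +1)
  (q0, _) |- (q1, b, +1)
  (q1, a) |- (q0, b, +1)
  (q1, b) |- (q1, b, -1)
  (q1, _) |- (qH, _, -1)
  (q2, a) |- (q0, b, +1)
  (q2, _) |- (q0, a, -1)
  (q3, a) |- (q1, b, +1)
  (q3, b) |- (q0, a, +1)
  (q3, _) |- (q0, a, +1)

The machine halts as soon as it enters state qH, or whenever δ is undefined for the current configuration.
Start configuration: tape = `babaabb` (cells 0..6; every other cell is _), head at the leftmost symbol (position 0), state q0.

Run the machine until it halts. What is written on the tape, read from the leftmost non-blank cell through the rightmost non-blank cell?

state=q0 head=0 tape=[b]abaabb__   (q0,b)→(q0,_,+1)
state=q0 head=1 tape=_[a]baabb__   (q0,a)→(q0,b,+1)
state=q0 head=2 tape=_b[b]aabb__   (q0,b)→(q0,_,+1)
state=q0 head=3 tape=_b_[a]abb__   (q0,a)→(q0,b,+1)
state=q0 head=4 tape=_b_b[a]bb__   (q0,a)→(q0,b,+1)
state=q0 head=5 tape=_b_bb[b]b__   (q0,b)→(q0,_,+1)
state=q0 head=6 tape=_b_bb_[b]__   (q0,b)→(q0,_,+1)
state=q0 head=7 tape=_b_bb__[_]_   (q0,_)→(q1,b,+1)
state=q1 head=8 tape=_b_bb__b[_]   (q1,_)→(qH,_,-1)
state=qH head=7 tape=_b_bb__[b]_
The non-blank tape span at halt is b_bb__b.

b_bb__b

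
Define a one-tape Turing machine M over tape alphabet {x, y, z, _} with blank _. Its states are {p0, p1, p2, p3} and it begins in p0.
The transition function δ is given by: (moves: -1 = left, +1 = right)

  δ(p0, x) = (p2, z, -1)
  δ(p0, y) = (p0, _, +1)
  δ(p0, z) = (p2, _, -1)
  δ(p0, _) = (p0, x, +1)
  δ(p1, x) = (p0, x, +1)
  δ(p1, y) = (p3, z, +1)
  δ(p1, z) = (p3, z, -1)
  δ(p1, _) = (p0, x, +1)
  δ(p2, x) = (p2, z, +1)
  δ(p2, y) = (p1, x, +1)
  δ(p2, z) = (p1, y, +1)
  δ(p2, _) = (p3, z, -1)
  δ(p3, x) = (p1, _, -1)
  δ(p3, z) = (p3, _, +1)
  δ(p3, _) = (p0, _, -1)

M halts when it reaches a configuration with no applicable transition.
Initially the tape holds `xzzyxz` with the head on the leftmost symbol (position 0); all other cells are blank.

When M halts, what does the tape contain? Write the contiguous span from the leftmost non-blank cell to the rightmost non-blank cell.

x_____yxz

state=p0 head=0 tape=___[x]zzyxz   (p0,x)→(p2,z,-1)
state=p2 head=-1 tape=__[_]zzzyxz   (p2,_)→(p3,z,-1)
state=p3 head=-2 tape=_[_]zzzzyxz   (p3,_)→(p0,_,-1)
state=p0 head=-3 tape=[_]_zzzzyxz   (p0,_)→(p0,x,+1)
state=p0 head=-2 tape=x[_]zzzzyxz   (p0,_)→(p0,x,+1)
state=p0 head=-1 tape=xx[z]zzzyxz   (p0,z)→(p2,_,-1)
state=p2 head=-2 tape=x[x]_zzzyxz   (p2,x)→(p2,z,+1)
state=p2 head=-1 tape=xz[_]zzzyxz   (p2,_)→(p3,z,-1)
state=p3 head=-2 tape=x[z]zzzzyxz   (p3,z)→(p3,_,+1)
state=p3 head=-1 tape=x_[z]zzzyxz   (p3,z)→(p3,_,+1)
state=p3 head=0 tape=x__[z]zzyxz   (p3,z)→(p3,_,+1)
state=p3 head=1 tape=x___[z]zyxz   (p3,z)→(p3,_,+1)
state=p3 head=2 tape=x____[z]yxz   (p3,z)→(p3,_,+1)
state=p3 head=3 tape=x_____[y]xz
The non-blank tape span at halt is x_____yxz.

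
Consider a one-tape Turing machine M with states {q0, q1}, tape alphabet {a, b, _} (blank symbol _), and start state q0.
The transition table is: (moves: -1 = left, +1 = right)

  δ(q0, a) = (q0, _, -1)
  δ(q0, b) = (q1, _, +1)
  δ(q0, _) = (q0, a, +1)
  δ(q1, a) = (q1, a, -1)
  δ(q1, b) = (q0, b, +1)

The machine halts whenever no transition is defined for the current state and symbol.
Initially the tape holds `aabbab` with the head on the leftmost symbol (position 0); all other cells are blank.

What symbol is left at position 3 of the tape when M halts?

_

state=q0 head=0 tape=__[a]abbab   (q0,a)→(q0,_,-1)
state=q0 head=-1 tape=_[_]_abbab   (q0,_)→(q0,a,+1)
state=q0 head=0 tape=_a[_]abbab   (q0,_)→(q0,a,+1)
state=q0 head=1 tape=_aa[a]bbab   (q0,a)→(q0,_,-1)
state=q0 head=0 tape=_a[a]_bbab   (q0,a)→(q0,_,-1)
state=q0 head=-1 tape=_[a]__bbab   (q0,a)→(q0,_,-1)
state=q0 head=-2 tape=[_]___bbab   (q0,_)→(q0,a,+1)
state=q0 head=-1 tape=a[_]__bbab   (q0,_)→(q0,a,+1)
state=q0 head=0 tape=aa[_]_bbab   (q0,_)→(q0,a,+1)
state=q0 head=1 tape=aaa[_]bbab   (q0,_)→(q0,a,+1)
state=q0 head=2 tape=aaaa[b]bab   (q0,b)→(q1,_,+1)
state=q1 head=3 tape=aaaa_[b]ab   (q1,b)→(q0,b,+1)
state=q0 head=4 tape=aaaa_b[a]b   (q0,a)→(q0,_,-1)
state=q0 head=3 tape=aaaa_[b]_b   (q0,b)→(q1,_,+1)
state=q1 head=4 tape=aaaa__[_]b
Cell 3 holds _ when M halts.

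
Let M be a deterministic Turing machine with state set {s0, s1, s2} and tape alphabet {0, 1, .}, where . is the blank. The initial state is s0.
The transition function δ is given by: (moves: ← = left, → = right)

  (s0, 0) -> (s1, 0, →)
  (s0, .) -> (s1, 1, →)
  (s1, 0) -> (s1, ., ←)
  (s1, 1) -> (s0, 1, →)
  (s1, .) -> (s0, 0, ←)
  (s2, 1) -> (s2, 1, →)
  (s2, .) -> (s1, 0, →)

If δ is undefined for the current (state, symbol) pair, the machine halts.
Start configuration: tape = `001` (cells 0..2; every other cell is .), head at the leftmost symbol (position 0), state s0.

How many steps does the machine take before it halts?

state=s0 head=0 tape=..[0]01   (s0,0)→(s1,0,→)
state=s1 head=1 tape=..0[0]1   (s1,0)→(s1,.,←)
state=s1 head=0 tape=..[0].1   (s1,0)→(s1,.,←)
state=s1 head=-1 tape=.[.]..1   (s1,.)→(s0,0,←)
state=s0 head=-2 tape=[.]0..1   (s0,.)→(s1,1,→)
state=s1 head=-1 tape=1[0]..1   (s1,0)→(s1,.,←)
state=s1 head=-2 tape=[1]...1   (s1,1)→(s0,1,→)
state=s0 head=-1 tape=1[.]..1   (s0,.)→(s1,1,→)
state=s1 head=0 tape=11[.].1   (s1,.)→(s0,0,←)
state=s0 head=-1 tape=1[1]0.1
M halts after 9 transitions.

9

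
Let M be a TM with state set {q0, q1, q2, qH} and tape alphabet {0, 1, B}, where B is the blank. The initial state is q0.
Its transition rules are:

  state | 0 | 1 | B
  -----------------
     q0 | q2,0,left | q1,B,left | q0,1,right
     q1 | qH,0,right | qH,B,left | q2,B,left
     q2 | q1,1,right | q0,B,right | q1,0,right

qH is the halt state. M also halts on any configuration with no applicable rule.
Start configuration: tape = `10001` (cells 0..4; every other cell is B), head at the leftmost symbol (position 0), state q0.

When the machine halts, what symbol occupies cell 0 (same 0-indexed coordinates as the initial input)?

q0 | BB[1]0001   read 1 → write B, move left, go to q1
q1 | B[B]B0001   read B → write B, move left, go to q2
q2 | [B]BB0001   read B → write 0, move right, go to q1
q1 | 0[B]B0001   read B → write B, move left, go to q2
q2 | [0]BB0001   read 0 → write 1, move right, go to q1
q1 | 1[B]B0001   read B → write B, move left, go to q2
q2 | [1]BB0001   read 1 → write B, move right, go to q0
q0 | B[B]B0001   read B → write 1, move right, go to q0
q0 | B1[B]0001   read B → write 1, move right, go to q0
q0 | B11[0]001   read 0 → write 0, move left, go to q2
q2 | B1[1]0001   read 1 → write B, move right, go to q0
q0 | B1B[0]001   read 0 → write 0, move left, go to q2
q2 | B1[B]0001   read B → write 0, move right, go to q1
q1 | B10[0]001   read 0 → write 0, move right, go to qH
qH | B100[0]01
Cell 0 holds 0 when M halts.

0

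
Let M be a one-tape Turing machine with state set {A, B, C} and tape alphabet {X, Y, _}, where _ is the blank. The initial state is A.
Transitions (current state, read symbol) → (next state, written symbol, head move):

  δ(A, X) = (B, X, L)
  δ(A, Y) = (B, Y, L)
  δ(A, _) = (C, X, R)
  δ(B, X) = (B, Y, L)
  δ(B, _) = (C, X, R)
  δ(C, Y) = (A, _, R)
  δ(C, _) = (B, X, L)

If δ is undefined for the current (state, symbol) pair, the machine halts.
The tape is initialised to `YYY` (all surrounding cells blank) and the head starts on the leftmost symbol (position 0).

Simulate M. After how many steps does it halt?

A | _[Y]YY__   read Y → write Y, move L, go to B
B | [_]YYY__   read _ → write X, move R, go to C
C | X[Y]YY__   read Y → write _, move R, go to A
A | X_[Y]Y__   read Y → write Y, move L, go to B
B | X[_]YY__   read _ → write X, move R, go to C
C | XX[Y]Y__   read Y → write _, move R, go to A
A | XX_[Y]__   read Y → write Y, move L, go to B
B | XX[_]Y__   read _ → write X, move R, go to C
C | XXX[Y]__   read Y → write _, move R, go to A
A | XXX_[_]_   read _ → write X, move R, go to C
C | XXX_X[_]   read _ → write X, move L, go to B
B | XXX_[X]X   read X → write Y, move L, go to B
B | XXX[_]YX   read _ → write X, move R, go to C
C | XXXX[Y]X   read Y → write _, move R, go to A
A | XXXX_[X]   read X → write X, move L, go to B
B | XXXX[_]X   read _ → write X, move R, go to C
C | XXXXX[X]
M halts after 16 transitions.

16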